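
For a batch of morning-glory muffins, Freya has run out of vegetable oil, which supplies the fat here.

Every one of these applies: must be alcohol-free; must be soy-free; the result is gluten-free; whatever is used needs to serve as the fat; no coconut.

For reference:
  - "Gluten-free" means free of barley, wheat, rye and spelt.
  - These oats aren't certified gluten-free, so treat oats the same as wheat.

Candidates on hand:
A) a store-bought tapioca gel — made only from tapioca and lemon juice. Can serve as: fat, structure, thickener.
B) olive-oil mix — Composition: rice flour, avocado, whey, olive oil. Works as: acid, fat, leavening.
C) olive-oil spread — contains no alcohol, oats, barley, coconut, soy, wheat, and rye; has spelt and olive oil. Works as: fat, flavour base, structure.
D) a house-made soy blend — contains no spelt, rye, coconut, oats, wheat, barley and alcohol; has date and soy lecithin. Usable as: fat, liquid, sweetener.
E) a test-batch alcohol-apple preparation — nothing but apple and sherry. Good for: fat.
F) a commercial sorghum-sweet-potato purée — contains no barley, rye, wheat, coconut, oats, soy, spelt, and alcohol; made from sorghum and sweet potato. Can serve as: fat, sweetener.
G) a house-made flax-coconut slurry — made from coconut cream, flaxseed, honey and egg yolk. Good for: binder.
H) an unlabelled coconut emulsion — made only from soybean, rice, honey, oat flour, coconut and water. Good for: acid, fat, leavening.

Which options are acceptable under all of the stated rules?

A, B, F

A: works as a fat, no soy, no coconut — valid
B: whey and rice flour etc. — none of it excluded — OK
C: has spelt, so not gluten-free — no
D: has soy lecithin, so not soy-free — out
E: has sherry, so not alcohol-free — out
F: no soy, no alcohol — OK
G: not usable as a fat; has coconut cream, so not coconut-free — no
H: has oat flour, so not gluten-free; has soybean, so not soy-free (and 1 more) — no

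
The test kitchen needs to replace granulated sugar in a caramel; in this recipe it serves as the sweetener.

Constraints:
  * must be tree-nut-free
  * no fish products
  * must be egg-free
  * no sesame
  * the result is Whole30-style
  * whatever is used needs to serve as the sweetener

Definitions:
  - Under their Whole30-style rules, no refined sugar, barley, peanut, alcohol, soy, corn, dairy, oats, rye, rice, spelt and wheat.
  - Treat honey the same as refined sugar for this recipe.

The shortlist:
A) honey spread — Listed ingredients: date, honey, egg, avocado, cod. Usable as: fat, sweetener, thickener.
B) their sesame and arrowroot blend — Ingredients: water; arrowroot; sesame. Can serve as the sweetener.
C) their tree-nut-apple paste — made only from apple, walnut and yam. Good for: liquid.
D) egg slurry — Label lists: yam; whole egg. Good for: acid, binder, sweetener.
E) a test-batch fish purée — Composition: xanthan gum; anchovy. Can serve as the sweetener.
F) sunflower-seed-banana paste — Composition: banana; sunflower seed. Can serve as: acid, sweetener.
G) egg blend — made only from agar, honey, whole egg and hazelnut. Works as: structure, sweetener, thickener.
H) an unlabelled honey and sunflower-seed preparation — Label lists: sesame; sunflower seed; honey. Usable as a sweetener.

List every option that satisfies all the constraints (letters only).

A: has honey, so not Whole30-style; has egg, so not egg-free (and 1 more) — out
B: has sesame, so not sesame-free — reject
C: not usable as a sweetener; has walnut, so not tree-nut-free — out
D: has whole egg, so not egg-free — reject
E: has anchovy, so not fish-free — out
F: only banana and sunflower seed; none excluded — OK
G: has honey, so not Whole30-style; has hazelnut, so not tree-nut-free (and 1 more) — out
H: has honey, so not Whole30-style; has sesame, so not sesame-free — no

F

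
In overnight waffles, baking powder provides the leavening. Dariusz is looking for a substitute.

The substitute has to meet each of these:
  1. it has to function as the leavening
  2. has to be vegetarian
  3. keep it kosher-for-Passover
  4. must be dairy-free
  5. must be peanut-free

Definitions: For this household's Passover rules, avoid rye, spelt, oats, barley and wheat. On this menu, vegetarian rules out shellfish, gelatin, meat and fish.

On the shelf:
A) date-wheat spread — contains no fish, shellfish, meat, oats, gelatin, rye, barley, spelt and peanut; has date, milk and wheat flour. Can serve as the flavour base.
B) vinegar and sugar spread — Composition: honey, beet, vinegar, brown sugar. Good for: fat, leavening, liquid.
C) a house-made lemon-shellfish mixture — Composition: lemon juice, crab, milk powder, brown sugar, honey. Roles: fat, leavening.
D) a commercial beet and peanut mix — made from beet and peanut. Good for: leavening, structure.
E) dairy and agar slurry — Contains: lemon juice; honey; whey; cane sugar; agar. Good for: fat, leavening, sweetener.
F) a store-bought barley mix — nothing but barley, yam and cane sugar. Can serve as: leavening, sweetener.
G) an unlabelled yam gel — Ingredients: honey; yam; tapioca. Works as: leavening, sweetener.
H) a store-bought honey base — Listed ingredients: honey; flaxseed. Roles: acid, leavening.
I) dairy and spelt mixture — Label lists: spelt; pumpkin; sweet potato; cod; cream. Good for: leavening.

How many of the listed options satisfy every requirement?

A: not usable as a leavening; has wheat flour, so not kosher-for-Passover (and 1 more) — reject
B: no peanut, kosher-for-Passover — valid
C: has crab, so not vegetarian; has milk powder, so not dairy-free — reject
D: has peanut, so not peanut-free — out
E: has whey, so not dairy-free — no
F: has barley, so not kosher-for-Passover — no
G: works as a leavening, kosher-for-Passover, no peanut — OK
H: only honey and flaxseed; none excluded — keep
I: has spelt, so not kosher-for-Passover; has cod, so not vegetarian (and 1 more) — no

3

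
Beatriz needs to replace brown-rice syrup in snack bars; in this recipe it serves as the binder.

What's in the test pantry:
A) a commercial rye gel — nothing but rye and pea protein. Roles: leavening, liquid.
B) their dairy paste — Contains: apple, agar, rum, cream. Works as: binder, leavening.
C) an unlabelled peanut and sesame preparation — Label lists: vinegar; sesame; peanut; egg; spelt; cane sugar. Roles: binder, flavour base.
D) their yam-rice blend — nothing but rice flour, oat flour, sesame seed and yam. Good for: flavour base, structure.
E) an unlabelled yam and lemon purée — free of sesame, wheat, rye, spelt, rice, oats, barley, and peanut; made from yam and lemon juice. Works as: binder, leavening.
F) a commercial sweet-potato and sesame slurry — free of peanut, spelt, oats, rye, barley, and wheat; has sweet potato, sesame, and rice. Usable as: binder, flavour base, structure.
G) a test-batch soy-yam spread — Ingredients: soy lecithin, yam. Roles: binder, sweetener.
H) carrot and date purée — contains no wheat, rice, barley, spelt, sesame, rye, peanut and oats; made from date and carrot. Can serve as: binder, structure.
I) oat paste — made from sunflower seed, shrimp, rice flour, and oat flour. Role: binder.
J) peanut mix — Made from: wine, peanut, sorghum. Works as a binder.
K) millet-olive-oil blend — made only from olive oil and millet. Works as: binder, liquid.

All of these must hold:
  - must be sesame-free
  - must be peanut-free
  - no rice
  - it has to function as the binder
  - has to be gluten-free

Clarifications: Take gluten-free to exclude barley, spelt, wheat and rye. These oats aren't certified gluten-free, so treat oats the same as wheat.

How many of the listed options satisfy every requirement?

A: not usable as a binder; has rye, so not gluten-free — no
B: works as a binder, no rice, no sesame — valid
C: has spelt, so not gluten-free; has peanut, so not peanut-free (and 1 more) — no
D: not usable as a binder; has oat flour, so not gluten-free (and 2 more) — out
E: all constraints satisfied — valid
F: has sesame, so not sesame-free; has rice, so not rice-free — out
G: all constraints satisfied — keep
H: nothing on the exclusion list — keep
I: has oat flour, so not gluten-free; has rice flour, so not rice-free — out
J: has peanut, so not peanut-free — out
K: no peanut, gluten-free — OK

5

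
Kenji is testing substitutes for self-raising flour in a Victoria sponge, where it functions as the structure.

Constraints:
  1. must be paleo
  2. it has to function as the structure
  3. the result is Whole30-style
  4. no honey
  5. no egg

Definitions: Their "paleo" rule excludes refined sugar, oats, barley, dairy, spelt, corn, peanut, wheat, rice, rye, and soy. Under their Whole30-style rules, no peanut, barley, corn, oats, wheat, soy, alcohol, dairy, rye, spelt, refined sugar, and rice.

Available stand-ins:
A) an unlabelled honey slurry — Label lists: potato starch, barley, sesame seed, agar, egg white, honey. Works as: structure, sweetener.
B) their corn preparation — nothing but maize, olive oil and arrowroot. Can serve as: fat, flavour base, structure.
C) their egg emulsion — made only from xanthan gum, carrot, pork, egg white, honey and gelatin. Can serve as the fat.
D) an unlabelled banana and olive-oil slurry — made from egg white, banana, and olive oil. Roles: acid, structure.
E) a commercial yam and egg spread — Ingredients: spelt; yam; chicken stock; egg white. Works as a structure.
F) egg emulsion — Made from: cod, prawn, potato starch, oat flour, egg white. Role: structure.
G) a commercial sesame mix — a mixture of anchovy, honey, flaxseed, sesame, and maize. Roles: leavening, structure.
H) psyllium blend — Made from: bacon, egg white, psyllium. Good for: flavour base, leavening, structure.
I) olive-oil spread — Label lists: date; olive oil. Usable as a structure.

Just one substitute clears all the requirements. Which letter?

A: has barley, so not paleo; has barley, so not Whole30-style (and 2 more) — no
B: has maize, so not paleo; has maize, so not Whole30-style — out
C: not usable as a structure; has honey, so not honey-free (and 1 more) — no
D: has egg white, so not egg-free — out
E: has spelt, so not paleo; has spelt, so not Whole30-style (and 1 more) — no
F: has oat flour, so not paleo; has oat flour, so not Whole30-style (and 1 more) — out
G: has maize, so not paleo; has maize, so not Whole30-style (and 1 more) — no
H: has egg white, so not egg-free — reject
I: all constraints satisfied — OK

I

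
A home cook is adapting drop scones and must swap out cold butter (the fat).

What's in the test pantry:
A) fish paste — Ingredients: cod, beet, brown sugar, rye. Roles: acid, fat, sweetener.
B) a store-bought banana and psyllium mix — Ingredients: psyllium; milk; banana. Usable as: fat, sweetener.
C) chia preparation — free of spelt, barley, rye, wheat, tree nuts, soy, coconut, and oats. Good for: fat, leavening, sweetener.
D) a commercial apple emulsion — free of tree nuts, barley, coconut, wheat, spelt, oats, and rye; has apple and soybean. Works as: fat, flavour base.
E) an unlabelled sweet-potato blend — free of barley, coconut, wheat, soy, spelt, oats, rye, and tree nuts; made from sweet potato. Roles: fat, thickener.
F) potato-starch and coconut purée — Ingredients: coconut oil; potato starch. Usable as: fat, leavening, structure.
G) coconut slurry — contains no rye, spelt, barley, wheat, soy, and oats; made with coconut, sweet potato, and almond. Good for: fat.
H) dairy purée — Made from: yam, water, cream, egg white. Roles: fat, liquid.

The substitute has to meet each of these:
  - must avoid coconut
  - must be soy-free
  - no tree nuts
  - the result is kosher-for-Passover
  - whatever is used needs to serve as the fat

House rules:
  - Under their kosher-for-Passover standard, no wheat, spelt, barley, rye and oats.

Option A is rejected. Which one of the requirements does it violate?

usable as a fat: satisfied
kosher-for-Passover: has rye — fails
soy-free: satisfied
coconut-free: satisfied
tree-nut-free: satisfied

kosher-for-Passover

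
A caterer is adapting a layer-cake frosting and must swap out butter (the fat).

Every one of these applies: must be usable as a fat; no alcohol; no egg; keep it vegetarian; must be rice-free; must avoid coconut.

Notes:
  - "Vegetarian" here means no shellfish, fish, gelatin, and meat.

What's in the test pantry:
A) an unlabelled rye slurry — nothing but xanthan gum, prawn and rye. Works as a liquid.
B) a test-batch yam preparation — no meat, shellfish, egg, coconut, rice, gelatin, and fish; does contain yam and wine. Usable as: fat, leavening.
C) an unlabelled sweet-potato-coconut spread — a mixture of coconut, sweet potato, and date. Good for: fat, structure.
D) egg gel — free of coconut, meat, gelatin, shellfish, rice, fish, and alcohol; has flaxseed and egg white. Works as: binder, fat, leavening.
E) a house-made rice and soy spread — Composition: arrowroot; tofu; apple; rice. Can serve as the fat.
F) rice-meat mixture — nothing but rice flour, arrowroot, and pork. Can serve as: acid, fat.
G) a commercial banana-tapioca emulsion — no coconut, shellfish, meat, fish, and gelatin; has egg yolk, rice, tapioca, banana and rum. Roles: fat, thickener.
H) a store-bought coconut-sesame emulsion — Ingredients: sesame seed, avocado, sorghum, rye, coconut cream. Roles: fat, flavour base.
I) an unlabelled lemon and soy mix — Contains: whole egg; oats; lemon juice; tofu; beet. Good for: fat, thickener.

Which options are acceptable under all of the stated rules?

none

A: not usable as a fat; has prawn, so not vegetarian — reject
B: has wine, so not alcohol-free — out
C: has coconut, so not coconut-free — reject
D: has egg white, so not egg-free — out
E: has rice, so not rice-free — out
F: has pork, so not vegetarian; has rice flour, so not rice-free — reject
G: has rum, so not alcohol-free; has egg yolk, so not egg-free (and 1 more) — out
H: has coconut cream, so not coconut-free — out
I: has whole egg, so not egg-free — out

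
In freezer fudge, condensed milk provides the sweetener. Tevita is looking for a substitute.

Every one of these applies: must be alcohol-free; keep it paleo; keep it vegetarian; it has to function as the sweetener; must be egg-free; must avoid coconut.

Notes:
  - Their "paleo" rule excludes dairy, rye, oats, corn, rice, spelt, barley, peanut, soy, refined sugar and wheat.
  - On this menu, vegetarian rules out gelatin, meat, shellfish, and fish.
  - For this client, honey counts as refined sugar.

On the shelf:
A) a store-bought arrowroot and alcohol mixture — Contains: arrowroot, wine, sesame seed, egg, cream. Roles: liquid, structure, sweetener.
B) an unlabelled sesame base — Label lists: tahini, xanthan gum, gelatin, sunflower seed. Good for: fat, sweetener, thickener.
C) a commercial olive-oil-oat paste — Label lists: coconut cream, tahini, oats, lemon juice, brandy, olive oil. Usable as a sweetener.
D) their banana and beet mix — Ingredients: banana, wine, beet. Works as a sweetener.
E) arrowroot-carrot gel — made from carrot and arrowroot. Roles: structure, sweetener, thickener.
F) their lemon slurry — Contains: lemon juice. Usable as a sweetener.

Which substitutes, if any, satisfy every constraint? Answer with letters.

A: has cream, so not paleo; has wine, so not alcohol-free (and 1 more) — out
B: has gelatin, so not vegetarian — no
C: has oats, so not paleo; has coconut cream, so not coconut-free (and 1 more) — reject
D: has wine, so not alcohol-free — out
E: only arrowroot and carrot; none excluded — keep
F: works as a sweetener, vegetarian, paleo — keep

E, F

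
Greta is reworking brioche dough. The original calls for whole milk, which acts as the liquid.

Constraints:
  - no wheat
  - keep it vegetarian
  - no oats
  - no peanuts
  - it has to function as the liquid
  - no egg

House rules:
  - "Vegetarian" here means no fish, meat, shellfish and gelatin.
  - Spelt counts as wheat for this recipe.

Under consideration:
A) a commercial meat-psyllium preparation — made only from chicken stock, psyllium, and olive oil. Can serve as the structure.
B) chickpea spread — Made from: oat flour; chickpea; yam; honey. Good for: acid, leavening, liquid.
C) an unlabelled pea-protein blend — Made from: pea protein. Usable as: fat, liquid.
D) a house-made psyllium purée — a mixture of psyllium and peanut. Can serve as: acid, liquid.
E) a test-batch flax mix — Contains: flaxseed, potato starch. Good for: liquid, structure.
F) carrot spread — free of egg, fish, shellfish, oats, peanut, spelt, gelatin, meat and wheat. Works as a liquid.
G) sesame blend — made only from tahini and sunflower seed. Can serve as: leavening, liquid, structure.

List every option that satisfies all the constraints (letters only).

A: not usable as a liquid; has chicken stock, so not vegetarian — no
B: has oat flour, so not oat-free — no
C: all constraints satisfied — valid
D: has peanut, so not peanut-free — reject
E: all constraints satisfied — OK
F: nothing on the exclusion list — OK
G: only tahini and sunflower seed; none excluded — keep

C, E, F, G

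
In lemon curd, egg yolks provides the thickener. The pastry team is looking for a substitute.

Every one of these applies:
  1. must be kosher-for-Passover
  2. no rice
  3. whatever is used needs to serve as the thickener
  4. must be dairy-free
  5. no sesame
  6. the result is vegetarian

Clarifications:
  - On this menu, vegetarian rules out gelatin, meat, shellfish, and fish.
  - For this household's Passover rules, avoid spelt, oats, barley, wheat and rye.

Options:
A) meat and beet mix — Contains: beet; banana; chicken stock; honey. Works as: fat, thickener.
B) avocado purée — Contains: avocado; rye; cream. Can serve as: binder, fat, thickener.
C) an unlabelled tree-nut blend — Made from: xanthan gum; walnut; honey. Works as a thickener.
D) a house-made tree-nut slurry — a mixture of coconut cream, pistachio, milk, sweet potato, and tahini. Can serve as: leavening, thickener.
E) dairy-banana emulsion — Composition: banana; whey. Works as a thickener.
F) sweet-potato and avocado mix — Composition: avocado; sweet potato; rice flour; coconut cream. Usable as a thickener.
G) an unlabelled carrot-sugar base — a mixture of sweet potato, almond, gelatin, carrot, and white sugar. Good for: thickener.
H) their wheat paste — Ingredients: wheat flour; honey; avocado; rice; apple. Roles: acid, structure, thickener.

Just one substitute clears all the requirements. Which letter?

C

A: has chicken stock, so not vegetarian — out
B: has rye, so not kosher-for-Passover; has cream, so not dairy-free — reject
C: nothing on the exclusion list — keep
D: has tahini, so not sesame-free; has milk, so not dairy-free — no
E: has whey, so not dairy-free — reject
F: has rice flour, so not rice-free — out
G: has gelatin, so not vegetarian — no
H: has wheat flour, so not kosher-for-Passover; has rice, so not rice-free — no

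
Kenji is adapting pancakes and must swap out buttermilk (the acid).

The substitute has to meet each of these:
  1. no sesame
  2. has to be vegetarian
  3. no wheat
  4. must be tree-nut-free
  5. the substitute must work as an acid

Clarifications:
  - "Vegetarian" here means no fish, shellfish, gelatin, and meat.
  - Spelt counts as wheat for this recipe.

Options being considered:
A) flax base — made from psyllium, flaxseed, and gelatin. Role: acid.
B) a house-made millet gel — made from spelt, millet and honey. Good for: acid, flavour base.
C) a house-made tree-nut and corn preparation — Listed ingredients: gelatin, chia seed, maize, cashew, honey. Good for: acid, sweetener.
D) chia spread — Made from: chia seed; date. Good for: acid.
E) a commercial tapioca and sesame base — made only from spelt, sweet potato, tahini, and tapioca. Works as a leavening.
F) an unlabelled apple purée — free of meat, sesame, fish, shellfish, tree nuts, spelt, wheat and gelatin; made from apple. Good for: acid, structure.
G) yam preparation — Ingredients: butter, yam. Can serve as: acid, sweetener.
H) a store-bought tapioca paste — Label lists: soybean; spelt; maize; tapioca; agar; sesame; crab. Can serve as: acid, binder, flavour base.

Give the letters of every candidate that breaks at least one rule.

A: has gelatin, so not vegetarian — out
B: has spelt, so not wheat-free — no
C: has gelatin, so not vegetarian; has cashew, so not tree-nut-free — no
D: only date and chia seed; none excluded — valid
E: not usable as an acid; has spelt, so not wheat-free (and 1 more) — reject
F: wheat-free, no sesame — valid
G: only butter and yam; none excluded — valid
H: has crab, so not vegetarian; has spelt, so not wheat-free (and 1 more) — no

A, B, C, E, H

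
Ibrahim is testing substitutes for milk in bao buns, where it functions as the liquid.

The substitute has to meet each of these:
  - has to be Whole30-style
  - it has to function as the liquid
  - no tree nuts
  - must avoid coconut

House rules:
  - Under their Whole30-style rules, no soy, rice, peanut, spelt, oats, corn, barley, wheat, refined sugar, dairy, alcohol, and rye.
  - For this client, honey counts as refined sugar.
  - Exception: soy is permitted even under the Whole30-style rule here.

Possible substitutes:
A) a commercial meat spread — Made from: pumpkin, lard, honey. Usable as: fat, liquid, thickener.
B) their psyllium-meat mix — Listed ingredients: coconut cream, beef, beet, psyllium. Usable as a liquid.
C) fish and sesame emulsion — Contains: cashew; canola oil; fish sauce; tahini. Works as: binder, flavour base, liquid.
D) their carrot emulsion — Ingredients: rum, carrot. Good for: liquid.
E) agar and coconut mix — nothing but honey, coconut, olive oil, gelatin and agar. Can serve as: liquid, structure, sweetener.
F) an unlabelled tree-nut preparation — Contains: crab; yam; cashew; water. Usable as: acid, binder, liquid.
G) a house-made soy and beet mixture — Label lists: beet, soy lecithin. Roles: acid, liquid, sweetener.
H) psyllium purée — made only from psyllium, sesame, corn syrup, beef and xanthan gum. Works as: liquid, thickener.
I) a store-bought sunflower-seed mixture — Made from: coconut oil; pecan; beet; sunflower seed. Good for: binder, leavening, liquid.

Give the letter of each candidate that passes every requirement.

G

A: has honey, so not Whole30-style — no
B: has coconut cream, so not coconut-free — reject
C: has cashew, so not tree-nut-free — reject
D: has rum, so not Whole30-style — reject
E: has honey, so not Whole30-style; has coconut, so not coconut-free — no
F: has cashew, so not tree-nut-free — out
G: soy is permitted under the Whole30-style carve-out; nothing else excluded — keep
H: has corn syrup, so not Whole30-style — reject
I: has coconut oil, so not coconut-free; has pecan, so not tree-nut-free — no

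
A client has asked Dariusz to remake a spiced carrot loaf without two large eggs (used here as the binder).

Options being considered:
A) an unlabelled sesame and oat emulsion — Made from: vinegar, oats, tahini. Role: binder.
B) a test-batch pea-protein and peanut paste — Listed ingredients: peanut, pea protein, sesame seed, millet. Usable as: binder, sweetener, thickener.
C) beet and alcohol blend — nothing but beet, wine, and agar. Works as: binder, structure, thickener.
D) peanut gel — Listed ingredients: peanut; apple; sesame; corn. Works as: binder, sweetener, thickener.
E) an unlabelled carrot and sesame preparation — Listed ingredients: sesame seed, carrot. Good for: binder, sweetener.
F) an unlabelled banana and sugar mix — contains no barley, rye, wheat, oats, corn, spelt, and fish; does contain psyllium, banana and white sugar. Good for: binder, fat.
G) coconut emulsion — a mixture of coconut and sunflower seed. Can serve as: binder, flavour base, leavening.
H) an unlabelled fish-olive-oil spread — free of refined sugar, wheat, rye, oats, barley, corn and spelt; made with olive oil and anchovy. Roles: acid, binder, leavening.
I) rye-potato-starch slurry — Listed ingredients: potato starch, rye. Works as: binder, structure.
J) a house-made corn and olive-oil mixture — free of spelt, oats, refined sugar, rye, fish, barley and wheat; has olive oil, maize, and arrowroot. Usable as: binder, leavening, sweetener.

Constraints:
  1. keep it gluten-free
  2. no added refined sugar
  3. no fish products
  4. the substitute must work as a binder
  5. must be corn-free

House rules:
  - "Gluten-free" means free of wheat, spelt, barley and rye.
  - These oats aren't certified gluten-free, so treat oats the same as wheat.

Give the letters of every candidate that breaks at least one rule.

A, D, F, H, I, J

A: has oats, so not gluten-free — out
B: gluten-free, no corn — OK
C: all constraints satisfied — valid
D: has corn, so not corn-free — reject
E: every rule checks out — valid
F: has white sugar, so not no-added-sugar — no
G: only coconut and sunflower seed; none excluded — keep
H: has anchovy, so not fish-free — out
I: has rye, so not gluten-free — reject
J: has maize, so not corn-free — reject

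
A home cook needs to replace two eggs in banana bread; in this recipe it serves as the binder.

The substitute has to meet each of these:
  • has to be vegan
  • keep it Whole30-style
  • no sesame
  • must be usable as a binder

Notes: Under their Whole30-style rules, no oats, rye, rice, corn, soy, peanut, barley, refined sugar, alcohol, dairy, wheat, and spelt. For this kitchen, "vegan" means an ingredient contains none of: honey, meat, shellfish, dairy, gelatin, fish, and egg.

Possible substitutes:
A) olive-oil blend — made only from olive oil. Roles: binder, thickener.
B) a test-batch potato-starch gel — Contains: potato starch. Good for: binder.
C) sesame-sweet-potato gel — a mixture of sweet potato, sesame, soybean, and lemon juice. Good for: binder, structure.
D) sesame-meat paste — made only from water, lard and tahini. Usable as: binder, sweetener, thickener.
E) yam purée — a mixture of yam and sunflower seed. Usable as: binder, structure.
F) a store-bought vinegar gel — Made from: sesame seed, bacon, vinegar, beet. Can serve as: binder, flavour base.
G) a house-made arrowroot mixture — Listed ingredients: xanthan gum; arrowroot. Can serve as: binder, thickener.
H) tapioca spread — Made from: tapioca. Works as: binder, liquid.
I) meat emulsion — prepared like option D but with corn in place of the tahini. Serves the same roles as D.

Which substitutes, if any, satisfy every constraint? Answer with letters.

A, B, E, G, H

A: vegan, no sesame — OK
B: works as a binder, vegan, no sesame — valid
C: has soybean, so not Whole30-style; has sesame, so not sesame-free — out
D: has lard, so not vegan; has tahini, so not sesame-free — reject
E: Whole30-style, no sesame — OK
F: has bacon, so not vegan; has sesame seed, so not sesame-free — reject
G: only arrowroot and xanthan gum; none excluded — OK
H: all constraints satisfied — valid
I: has corn, so not Whole30-style; has lard, so not vegan — no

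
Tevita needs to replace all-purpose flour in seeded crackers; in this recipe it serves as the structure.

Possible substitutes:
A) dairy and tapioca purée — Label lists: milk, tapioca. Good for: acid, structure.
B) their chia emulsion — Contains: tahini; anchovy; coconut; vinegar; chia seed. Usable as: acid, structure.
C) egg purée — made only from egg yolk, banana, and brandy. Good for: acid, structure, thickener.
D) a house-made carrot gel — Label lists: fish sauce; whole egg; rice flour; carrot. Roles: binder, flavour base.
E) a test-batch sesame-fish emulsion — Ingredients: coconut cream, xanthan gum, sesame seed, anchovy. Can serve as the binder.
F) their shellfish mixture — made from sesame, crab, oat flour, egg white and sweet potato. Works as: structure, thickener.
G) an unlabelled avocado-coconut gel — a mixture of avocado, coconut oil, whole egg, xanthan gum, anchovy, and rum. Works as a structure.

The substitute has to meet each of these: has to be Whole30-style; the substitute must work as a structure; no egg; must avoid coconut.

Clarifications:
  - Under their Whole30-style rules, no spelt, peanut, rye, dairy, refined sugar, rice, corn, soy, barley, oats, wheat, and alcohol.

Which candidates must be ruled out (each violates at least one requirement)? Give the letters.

A: has milk, so not Whole30-style — out
B: has coconut, so not coconut-free — reject
C: has brandy, so not Whole30-style; has egg yolk, so not egg-free — no
D: not usable as a structure; has rice flour, so not Whole30-style (and 1 more) — reject
E: not usable as a structure; has coconut cream, so not coconut-free — reject
F: has oat flour, so not Whole30-style; has egg white, so not egg-free — no
G: has rum, so not Whole30-style; has coconut oil, so not coconut-free (and 1 more) — reject

A, B, C, D, E, F, G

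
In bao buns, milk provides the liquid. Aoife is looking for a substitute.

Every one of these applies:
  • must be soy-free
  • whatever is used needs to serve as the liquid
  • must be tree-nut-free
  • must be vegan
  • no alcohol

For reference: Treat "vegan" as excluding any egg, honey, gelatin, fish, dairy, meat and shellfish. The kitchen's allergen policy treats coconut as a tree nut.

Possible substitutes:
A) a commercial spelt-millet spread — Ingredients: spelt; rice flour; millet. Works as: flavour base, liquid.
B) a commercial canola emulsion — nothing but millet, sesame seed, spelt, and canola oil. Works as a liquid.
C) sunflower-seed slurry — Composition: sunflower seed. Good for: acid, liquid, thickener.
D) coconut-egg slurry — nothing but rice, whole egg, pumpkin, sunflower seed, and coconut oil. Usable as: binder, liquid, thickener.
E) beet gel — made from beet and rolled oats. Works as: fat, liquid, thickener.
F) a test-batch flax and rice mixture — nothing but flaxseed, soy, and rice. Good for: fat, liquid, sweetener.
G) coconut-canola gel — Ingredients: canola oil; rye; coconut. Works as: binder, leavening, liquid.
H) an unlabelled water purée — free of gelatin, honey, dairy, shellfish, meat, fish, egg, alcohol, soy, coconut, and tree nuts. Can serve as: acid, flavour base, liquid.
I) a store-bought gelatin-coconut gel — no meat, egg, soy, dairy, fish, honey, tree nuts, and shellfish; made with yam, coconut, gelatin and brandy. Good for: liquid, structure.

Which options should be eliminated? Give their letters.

A: nothing on the exclusion list — OK
B: sesame seed and spelt etc. — none of it excluded — OK
C: works as a liquid, tree-nut-free, vegan — OK
D: has whole egg, so not vegan; has coconut oil, so not tree-nut-free — no
E: vegan, no soy — OK
F: has soy, so not soy-free — reject
G: has coconut, so not tree-nut-free — out
H: no alcohol, tree-nut-free — OK
I: has gelatin, so not vegan; has coconut, so not tree-nut-free (and 1 more) — no

D, F, G, I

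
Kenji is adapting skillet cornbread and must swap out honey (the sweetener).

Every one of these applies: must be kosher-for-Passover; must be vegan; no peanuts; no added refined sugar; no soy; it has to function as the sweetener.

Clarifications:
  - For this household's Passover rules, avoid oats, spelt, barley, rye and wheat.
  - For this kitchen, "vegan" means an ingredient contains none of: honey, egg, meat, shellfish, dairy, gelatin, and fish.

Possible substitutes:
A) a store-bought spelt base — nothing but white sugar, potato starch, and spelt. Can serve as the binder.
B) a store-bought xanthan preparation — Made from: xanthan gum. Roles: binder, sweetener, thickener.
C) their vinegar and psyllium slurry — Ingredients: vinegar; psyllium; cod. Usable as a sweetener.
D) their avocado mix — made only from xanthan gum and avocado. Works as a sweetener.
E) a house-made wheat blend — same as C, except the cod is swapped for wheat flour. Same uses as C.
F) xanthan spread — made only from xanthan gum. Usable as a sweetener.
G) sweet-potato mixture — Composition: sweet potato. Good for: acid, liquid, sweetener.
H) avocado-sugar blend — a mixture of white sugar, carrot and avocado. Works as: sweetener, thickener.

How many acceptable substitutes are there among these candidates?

4

A: not usable as a sweetener; has spelt, so not kosher-for-Passover (and 1 more) — no
B: nothing on the exclusion list — OK
C: has cod, so not vegan — out
D: every rule checks out — OK
E: has wheat flour, so not kosher-for-Passover — no
F: only xanthan gum; none excluded — OK
G: nothing on the exclusion list — OK
H: has white sugar, so not no-added-sugar — out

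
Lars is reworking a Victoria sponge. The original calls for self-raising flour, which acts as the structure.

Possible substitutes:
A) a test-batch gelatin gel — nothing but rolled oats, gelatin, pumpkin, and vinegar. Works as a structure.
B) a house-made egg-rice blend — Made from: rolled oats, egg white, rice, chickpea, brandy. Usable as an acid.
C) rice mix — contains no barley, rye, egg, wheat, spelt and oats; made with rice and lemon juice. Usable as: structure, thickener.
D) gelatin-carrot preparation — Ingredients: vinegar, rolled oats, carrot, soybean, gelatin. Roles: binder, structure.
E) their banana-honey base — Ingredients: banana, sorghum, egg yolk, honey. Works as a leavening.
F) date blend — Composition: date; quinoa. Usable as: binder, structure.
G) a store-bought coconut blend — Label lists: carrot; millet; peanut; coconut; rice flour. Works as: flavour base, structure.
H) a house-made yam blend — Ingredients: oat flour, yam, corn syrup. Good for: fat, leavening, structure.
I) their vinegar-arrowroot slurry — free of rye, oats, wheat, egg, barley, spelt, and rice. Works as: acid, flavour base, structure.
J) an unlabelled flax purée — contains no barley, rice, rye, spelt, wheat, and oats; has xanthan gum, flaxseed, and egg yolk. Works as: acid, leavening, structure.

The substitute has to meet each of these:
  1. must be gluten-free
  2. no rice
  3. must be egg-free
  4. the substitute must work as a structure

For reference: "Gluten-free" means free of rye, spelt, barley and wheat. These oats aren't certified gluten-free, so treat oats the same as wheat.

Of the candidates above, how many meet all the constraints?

2

A: has rolled oats, so not gluten-free — out
B: not usable as a structure; has rolled oats, so not gluten-free (and 2 more) — no
C: has rice, so not rice-free — no
D: has rolled oats, so not gluten-free — no
E: not usable as a structure; has egg yolk, so not egg-free — out
F: no egg, gluten-free — valid
G: has rice flour, so not rice-free — out
H: has oat flour, so not gluten-free — out
I: no rice, no egg — keep
J: has egg yolk, so not egg-free — out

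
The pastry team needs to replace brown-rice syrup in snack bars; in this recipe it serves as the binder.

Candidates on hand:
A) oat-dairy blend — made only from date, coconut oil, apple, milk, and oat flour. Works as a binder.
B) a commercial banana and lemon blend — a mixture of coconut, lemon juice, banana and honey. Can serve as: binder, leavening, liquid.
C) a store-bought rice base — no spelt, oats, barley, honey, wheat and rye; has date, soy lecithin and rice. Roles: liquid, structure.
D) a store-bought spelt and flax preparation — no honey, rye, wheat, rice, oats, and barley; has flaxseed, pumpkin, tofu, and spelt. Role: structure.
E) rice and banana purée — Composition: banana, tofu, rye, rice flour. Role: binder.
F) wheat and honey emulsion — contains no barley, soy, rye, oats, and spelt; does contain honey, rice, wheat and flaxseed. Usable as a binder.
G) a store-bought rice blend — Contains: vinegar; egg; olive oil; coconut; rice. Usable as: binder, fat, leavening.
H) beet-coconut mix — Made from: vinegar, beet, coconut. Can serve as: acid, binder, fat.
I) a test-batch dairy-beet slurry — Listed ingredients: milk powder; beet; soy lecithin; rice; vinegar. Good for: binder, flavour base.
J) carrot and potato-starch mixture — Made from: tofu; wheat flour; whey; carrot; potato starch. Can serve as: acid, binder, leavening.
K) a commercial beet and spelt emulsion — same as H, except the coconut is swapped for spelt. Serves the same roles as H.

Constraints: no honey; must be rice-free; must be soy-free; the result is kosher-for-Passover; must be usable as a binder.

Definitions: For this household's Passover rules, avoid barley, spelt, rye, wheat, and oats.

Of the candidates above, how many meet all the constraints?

A: has oat flour, so not kosher-for-Passover — out
B: has honey, so not honey-free — out
C: not usable as a binder; has rice, so not rice-free (and 1 more) — reject
D: not usable as a binder; has spelt, so not kosher-for-Passover (and 1 more) — reject
E: has rye, so not kosher-for-Passover; has rice flour, so not rice-free (and 1 more) — no
F: has wheat, so not kosher-for-Passover; has honey, so not honey-free (and 1 more) — reject
G: has rice, so not rice-free — reject
H: works as a binder, no soy, kosher-for-Passover — OK
I: has rice, so not rice-free; has soy lecithin, so not soy-free — reject
J: has wheat flour, so not kosher-for-Passover; has tofu, so not soy-free — no
K: has spelt, so not kosher-for-Passover — out

1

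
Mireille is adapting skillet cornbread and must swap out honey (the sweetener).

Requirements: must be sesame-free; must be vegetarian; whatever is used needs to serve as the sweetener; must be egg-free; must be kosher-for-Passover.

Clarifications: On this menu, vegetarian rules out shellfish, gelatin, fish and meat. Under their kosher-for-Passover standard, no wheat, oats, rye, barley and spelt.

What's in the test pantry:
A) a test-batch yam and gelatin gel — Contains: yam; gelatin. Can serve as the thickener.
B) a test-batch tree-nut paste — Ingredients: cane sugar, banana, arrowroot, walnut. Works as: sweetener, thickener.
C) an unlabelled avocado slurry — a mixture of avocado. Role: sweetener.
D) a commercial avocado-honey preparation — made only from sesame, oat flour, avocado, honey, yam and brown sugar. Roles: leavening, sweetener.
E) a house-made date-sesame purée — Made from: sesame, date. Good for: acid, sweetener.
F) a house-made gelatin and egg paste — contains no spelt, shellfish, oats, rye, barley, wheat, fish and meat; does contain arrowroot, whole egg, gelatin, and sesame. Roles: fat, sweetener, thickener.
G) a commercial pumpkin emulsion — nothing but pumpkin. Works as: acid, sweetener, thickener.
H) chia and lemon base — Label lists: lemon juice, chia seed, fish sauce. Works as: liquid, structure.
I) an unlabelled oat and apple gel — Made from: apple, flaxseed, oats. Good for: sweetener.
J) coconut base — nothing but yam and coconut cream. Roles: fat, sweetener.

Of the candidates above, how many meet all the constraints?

4

A: not usable as a sweetener; has gelatin, so not vegetarian — no
B: no egg, vegetarian — OK
C: every rule checks out — keep
D: has oat flour, so not kosher-for-Passover; has sesame, so not sesame-free — out
E: has sesame, so not sesame-free — out
F: has gelatin, so not vegetarian; has sesame, so not sesame-free (and 1 more) — no
G: all constraints satisfied — OK
H: not usable as a sweetener; has fish sauce, so not vegetarian — no
I: has oats, so not kosher-for-Passover — out
J: all constraints satisfied — valid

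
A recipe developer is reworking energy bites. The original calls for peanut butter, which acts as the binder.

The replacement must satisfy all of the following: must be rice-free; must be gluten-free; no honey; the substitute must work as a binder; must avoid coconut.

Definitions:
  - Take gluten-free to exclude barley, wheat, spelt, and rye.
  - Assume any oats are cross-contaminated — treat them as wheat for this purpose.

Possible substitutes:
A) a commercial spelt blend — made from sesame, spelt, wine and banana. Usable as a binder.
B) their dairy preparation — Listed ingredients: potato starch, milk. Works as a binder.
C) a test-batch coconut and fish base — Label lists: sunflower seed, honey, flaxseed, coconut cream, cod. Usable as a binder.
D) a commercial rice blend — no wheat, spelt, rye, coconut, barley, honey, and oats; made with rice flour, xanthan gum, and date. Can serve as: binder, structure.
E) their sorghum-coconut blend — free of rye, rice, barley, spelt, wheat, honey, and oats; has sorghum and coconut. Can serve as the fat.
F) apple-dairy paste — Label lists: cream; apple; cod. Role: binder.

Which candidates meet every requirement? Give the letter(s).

B, F

A: has spelt, so not gluten-free — out
B: only milk and potato starch; none excluded — keep
C: has honey, so not honey-free; has coconut cream, so not coconut-free — no
D: has rice flour, so not rice-free — no
E: not usable as a binder; has coconut, so not coconut-free — out
F: all constraints satisfied — keep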